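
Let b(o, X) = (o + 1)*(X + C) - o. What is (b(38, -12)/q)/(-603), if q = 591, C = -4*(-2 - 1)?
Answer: 38/356373 ≈ 0.00010663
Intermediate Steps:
C = 12 (C = -4*(-3) = 12)
b(o, X) = -o + (1 + o)*(12 + X) (b(o, X) = (o + 1)*(X + 12) - o = (1 + o)*(12 + X) - o = -o + (1 + o)*(12 + X))
(b(38, -12)/q)/(-603) = ((12 - 12 + 11*38 - 12*38)/591)/(-603) = -(12 - 12 + 418 - 456)/(603*591) = -(-38)/(603*591) = -1/603*(-38/591) = 38/356373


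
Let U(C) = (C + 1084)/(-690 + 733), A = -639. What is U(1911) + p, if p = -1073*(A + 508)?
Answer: 6047204/43 ≈ 1.4063e+5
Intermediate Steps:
U(C) = 1084/43 + C/43 (U(C) = (1084 + C)/43 = (1084 + C)*(1/43) = 1084/43 + C/43)
p = 140563 (p = -1073*(-639 + 508) = -1073*(-131) = 140563)
U(1911) + p = (1084/43 + (1/43)*1911) + 140563 = (1084/43 + 1911/43) + 140563 = 2995/43 + 140563 = 6047204/43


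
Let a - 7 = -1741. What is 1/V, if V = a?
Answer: -1/1734 ≈ -0.00057670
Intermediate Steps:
a = -1734 (a = 7 - 1741 = -1734)
V = -1734
1/V = 1/(-1734) = -1/1734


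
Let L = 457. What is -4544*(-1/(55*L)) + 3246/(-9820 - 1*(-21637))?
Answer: 45094886/99006765 ≈ 0.45547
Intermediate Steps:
-4544*(-1/(55*L)) + 3246/(-9820 - 1*(-21637)) = -4544/((-55*457)) + 3246/(-9820 - 1*(-21637)) = -4544/(-25135) + 3246/(-9820 + 21637) = -4544*(-1/25135) + 3246/11817 = 4544/25135 + 3246*(1/11817) = 4544/25135 + 1082/3939 = 45094886/99006765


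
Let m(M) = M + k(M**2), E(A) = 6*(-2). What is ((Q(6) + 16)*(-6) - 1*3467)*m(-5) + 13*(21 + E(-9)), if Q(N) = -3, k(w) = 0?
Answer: 17842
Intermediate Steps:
E(A) = -12
m(M) = M (m(M) = M + 0 = M)
((Q(6) + 16)*(-6) - 1*3467)*m(-5) + 13*(21 + E(-9)) = ((-3 + 16)*(-6) - 1*3467)*(-5) + 13*(21 - 12) = (13*(-6) - 3467)*(-5) + 13*9 = (-78 - 3467)*(-5) + 117 = -3545*(-5) + 117 = 17725 + 117 = 17842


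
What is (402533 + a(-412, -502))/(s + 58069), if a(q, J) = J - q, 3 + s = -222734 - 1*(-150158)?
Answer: -402443/14510 ≈ -27.736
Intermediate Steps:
s = -72579 (s = -3 + (-222734 - 1*(-150158)) = -3 + (-222734 + 150158) = -3 - 72576 = -72579)
(402533 + a(-412, -502))/(s + 58069) = (402533 + (-502 - 1*(-412)))/(-72579 + 58069) = (402533 + (-502 + 412))/(-14510) = (402533 - 90)*(-1/14510) = 402443*(-1/14510) = -402443/14510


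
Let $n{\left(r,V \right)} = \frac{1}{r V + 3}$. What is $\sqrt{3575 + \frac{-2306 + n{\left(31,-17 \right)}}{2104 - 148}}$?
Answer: $\frac{\sqrt{234645968140845}}{256236} \approx 59.781$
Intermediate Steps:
$n{\left(r,V \right)} = \frac{1}{3 + V r}$ ($n{\left(r,V \right)} = \frac{1}{V r + 3} = \frac{1}{3 + V r}$)
$\sqrt{3575 + \frac{-2306 + n{\left(31,-17 \right)}}{2104 - 148}} = \sqrt{3575 + \frac{-2306 + \frac{1}{3 - 527}}{2104 - 148}} = \sqrt{3575 + \frac{-2306 + \frac{1}{3 - 527}}{1956}} = \sqrt{3575 + \left(-2306 + \frac{1}{-524}\right) \frac{1}{1956}} = \sqrt{3575 + \left(-2306 - \frac{1}{524}\right) \frac{1}{1956}} = \sqrt{3575 - \frac{1208345}{1024944}} = \sqrt{\frac{3662966455}{1024944}} = \frac{\sqrt{234645968140845}}{256236}$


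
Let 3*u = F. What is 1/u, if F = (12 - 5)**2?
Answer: 3/49 ≈ 0.061224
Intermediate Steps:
F = 49 (F = 7**2 = 49)
u = 49/3 (u = (1/3)*49 = 49/3 ≈ 16.333)
1/u = 1/(49/3) = 3/49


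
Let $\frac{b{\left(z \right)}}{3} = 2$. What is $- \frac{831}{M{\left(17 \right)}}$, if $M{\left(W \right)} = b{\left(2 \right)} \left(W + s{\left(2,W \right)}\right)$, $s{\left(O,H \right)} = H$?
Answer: $- \frac{277}{68} \approx -4.0735$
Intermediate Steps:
$b{\left(z \right)} = 6$ ($b{\left(z \right)} = 3 \cdot 2 = 6$)
$M{\left(W \right)} = 12 W$ ($M{\left(W \right)} = 6 \left(W + W\right) = 6 \cdot 2 W = 12 W$)
$- \frac{831}{M{\left(17 \right)}} = - \frac{831}{12 \cdot 17} = - \frac{831}{204} = \left(-831\right) \frac{1}{204} = - \frac{277}{68}$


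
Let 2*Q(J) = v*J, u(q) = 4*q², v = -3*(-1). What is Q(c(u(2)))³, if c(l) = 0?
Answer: 0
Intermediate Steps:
v = 3
Q(J) = 3*J/2 (Q(J) = (3*J)/2 = 3*J/2)
Q(c(u(2)))³ = ((3/2)*0)³ = 0³ = 0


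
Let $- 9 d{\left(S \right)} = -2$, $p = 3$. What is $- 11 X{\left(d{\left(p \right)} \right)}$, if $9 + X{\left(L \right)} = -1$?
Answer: $110$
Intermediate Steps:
$d{\left(S \right)} = \frac{2}{9}$ ($d{\left(S \right)} = \left(- \frac{1}{9}\right) \left(-2\right) = \frac{2}{9}$)
$X{\left(L \right)} = -10$ ($X{\left(L \right)} = -9 - 1 = -10$)
$- 11 X{\left(d{\left(p \right)} \right)} = \left(-11\right) \left(-10\right) = 110$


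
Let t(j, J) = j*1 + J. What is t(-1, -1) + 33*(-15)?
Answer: -497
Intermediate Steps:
t(j, J) = J + j (t(j, J) = j + J = J + j)
t(-1, -1) + 33*(-15) = (-1 - 1) + 33*(-15) = -2 - 495 = -497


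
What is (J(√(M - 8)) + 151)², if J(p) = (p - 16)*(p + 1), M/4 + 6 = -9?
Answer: (67 - 30*I*√17)² ≈ -10811.0 - 16575.0*I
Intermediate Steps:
M = -60 (M = -24 + 4*(-9) = -24 - 36 = -60)
J(p) = (1 + p)*(-16 + p) (J(p) = (-16 + p)*(1 + p) = (1 + p)*(-16 + p))
(J(√(M - 8)) + 151)² = ((-16 + (√(-60 - 8))² - 15*√(-60 - 8)) + 151)² = ((-16 + (√(-68))² - 30*I*√17) + 151)² = ((-16 + (2*I*√17)² - 30*I*√17) + 151)² = ((-16 - 68 - 30*I*√17) + 151)² = ((-84 - 30*I*√17) + 151)² = (67 - 30*I*√17)²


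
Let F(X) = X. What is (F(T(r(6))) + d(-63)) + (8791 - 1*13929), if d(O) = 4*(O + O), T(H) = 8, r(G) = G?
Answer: -5634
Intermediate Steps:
d(O) = 8*O (d(O) = 4*(2*O) = 8*O)
(F(T(r(6))) + d(-63)) + (8791 - 1*13929) = (8 + 8*(-63)) + (8791 - 1*13929) = (8 - 504) + (8791 - 13929) = -496 - 5138 = -5634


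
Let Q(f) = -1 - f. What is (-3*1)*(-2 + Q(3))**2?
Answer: -108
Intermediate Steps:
(-3*1)*(-2 + Q(3))**2 = (-3*1)*(-2 + (-1 - 1*3))**2 = -3*(-2 + (-1 - 3))**2 = -3*(-2 - 4)**2 = -3*(-6)**2 = -3*36 = -108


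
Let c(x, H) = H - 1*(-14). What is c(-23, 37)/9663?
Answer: 17/3221 ≈ 0.0052779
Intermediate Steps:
c(x, H) = 14 + H (c(x, H) = H + 14 = 14 + H)
c(-23, 37)/9663 = (14 + 37)/9663 = 51*(1/9663) = 17/3221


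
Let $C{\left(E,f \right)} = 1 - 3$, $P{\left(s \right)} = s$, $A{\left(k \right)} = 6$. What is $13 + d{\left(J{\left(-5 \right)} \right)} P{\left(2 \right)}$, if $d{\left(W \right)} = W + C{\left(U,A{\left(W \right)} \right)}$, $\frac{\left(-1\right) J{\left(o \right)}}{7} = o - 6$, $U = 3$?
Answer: $163$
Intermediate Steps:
$J{\left(o \right)} = 42 - 7 o$ ($J{\left(o \right)} = - 7 \left(o - 6\right) = - 7 \left(-6 + o\right) = 42 - 7 o$)
$C{\left(E,f \right)} = -2$ ($C{\left(E,f \right)} = 1 - 3 = -2$)
$d{\left(W \right)} = -2 + W$ ($d{\left(W \right)} = W - 2 = -2 + W$)
$13 + d{\left(J{\left(-5 \right)} \right)} P{\left(2 \right)} = 13 + \left(-2 + \left(42 - -35\right)\right) 2 = 13 + \left(-2 + \left(42 + 35\right)\right) 2 = 13 + \left(-2 + 77\right) 2 = 13 + 75 \cdot 2 = 13 + 150 = 163$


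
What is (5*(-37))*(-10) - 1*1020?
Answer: 830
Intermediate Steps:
(5*(-37))*(-10) - 1*1020 = -185*(-10) - 1020 = 1850 - 1020 = 830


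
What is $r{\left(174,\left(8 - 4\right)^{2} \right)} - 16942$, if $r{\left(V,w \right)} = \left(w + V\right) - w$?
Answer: $-16768$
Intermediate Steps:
$r{\left(V,w \right)} = V$ ($r{\left(V,w \right)} = \left(V + w\right) - w = V$)
$r{\left(174,\left(8 - 4\right)^{2} \right)} - 16942 = 174 - 16942 = -16768$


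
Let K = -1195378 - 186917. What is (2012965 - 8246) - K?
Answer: 3387014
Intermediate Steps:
K = -1382295
(2012965 - 8246) - K = (2012965 - 8246) - 1*(-1382295) = 2004719 + 1382295 = 3387014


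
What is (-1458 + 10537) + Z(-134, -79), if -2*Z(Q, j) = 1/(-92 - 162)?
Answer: 4612133/508 ≈ 9079.0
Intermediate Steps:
Z(Q, j) = 1/508 (Z(Q, j) = -1/(2*(-92 - 162)) = -1/2/(-254) = -1/2*(-1/254) = 1/508)
(-1458 + 10537) + Z(-134, -79) = (-1458 + 10537) + 1/508 = 9079 + 1/508 = 4612133/508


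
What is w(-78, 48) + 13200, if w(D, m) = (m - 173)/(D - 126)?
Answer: 2692925/204 ≈ 13201.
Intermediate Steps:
w(D, m) = (-173 + m)/(-126 + D)
w(-78, 48) + 13200 = (-173 + 48)/(-126 - 78) + 13200 = -125/(-204) + 13200 = -1/204*(-125) + 13200 = 125/204 + 13200 = 2692925/204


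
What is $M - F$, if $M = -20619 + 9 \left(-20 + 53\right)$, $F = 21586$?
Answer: $-41908$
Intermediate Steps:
$M = -20322$ ($M = -20619 + 9 \cdot 33 = -20619 + 297 = -20322$)
$M - F = -20322 - 21586 = -41908$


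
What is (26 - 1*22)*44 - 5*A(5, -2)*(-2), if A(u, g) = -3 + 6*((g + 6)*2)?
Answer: 626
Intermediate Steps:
A(u, g) = 69 + 12*g (A(u, g) = -3 + 6*((6 + g)*2) = -3 + 6*(12 + 2*g) = -3 + (72 + 12*g) = 69 + 12*g)
(26 - 1*22)*44 - 5*A(5, -2)*(-2) = (26 - 1*22)*44 - 5*(69 + 12*(-2))*(-2) = (26 - 22)*44 - 5*(69 - 24)*(-2) = 4*44 - 5*45*(-2) = 176 - 225*(-2) = 176 + 450 = 626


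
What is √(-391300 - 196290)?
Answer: I*√587590 ≈ 766.54*I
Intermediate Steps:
√(-391300 - 196290) = √(-587590) = I*√587590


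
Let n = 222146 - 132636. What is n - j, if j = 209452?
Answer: -119942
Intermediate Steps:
n = 89510
n - j = 89510 - 1*209452 = 89510 - 209452 = -119942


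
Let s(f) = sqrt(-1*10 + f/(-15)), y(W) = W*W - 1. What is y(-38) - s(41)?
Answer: 1443 - I*sqrt(2865)/15 ≈ 1443.0 - 3.5684*I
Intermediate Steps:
y(W) = -1 + W**2 (y(W) = W**2 - 1 = -1 + W**2)
s(f) = sqrt(-10 - f/15) (s(f) = sqrt(-10 + f*(-1/15)) = sqrt(-10 - f/15))
y(-38) - s(41) = (-1 + (-38)**2) - sqrt(-2250 - 15*41)/15 = (-1 + 1444) - sqrt(-2250 - 615)/15 = 1443 - sqrt(-2865)/15 = 1443 - I*sqrt(2865)/15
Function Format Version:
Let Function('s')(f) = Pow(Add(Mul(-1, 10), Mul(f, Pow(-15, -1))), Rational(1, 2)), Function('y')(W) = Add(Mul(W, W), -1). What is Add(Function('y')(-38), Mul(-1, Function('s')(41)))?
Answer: Add(1443, Mul(Rational(-1, 15), I, Pow(2865, Rational(1, 2)))) ≈ Add(1443.0, Mul(-3.5684, I))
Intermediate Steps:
Function('y')(W) = Add(-1, Pow(W, 2)) (Function('y')(W) = Add(Pow(W, 2), -1) = Add(-1, Pow(W, 2)))
Function('s')(f) = Pow(Add(-10, Mul(Rational(-1, 15), f)), Rational(1, 2)) (Function('s')(f) = Pow(Add(-10, Mul(f, Rational(-1, 15))), Rational(1, 2)) = Pow(Add(-10, Mul(Rational(-1, 15), f)), Rational(1, 2)))
Add(Function('y')(-38), Mul(-1, Function('s')(41))) = Add(Add(-1, Pow(-38, 2)), Mul(-1, Mul(Rational(1, 15), Pow(Add(-2250, Mul(-15, 41)), Rational(1, 2))))) = Add(Add(-1, 1444), Mul(-1, Mul(Rational(1, 15), Pow(Add(-2250, -615), Rational(1, 2))))) = Add(1443, Mul(-1, Mul(Rational(1, 15), Pow(-2865, Rational(1, 2))))) = Add(1443, Mul(-1, Mul(Rational(1, 15), Mul(I, Pow(2865, Rational(1, 2)))))) = Add(1443, Mul(-1, Mul(Rational(1, 15), I, Pow(2865, Rational(1, 2))))) = Add(1443, Mul(Rational(-1, 15), I, Pow(2865, Rational(1, 2))))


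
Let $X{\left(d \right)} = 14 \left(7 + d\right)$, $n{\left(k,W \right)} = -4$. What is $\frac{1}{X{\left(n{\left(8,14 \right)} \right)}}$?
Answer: $\frac{1}{42} \approx 0.02381$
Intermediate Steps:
$X{\left(d \right)} = 98 + 14 d$
$\frac{1}{X{\left(n{\left(8,14 \right)} \right)}} = \frac{1}{98 + 14 \left(-4\right)} = \frac{1}{98 - 56} = \frac{1}{42}$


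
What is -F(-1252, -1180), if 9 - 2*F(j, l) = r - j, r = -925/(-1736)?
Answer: 2158773/3472 ≈ 621.77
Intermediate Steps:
r = 925/1736 (r = -925*(-1/1736) = 925/1736 ≈ 0.53283)
F(j, l) = 14699/3472 + j/2 (F(j, l) = 9/2 - (925/1736 - j)/2 = 9/2 + (-925/3472 + j/2) = 14699/3472 + j/2)
-F(-1252, -1180) = -(14699/3472 + (1/2)*(-1252)) = -(14699/3472 - 626) = -1*(-2158773/3472) = 2158773/3472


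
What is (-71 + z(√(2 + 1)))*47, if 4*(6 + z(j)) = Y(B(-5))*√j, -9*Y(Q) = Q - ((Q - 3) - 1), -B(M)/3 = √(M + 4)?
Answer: -3619 - 47*3^(¼)/9 ≈ -3625.9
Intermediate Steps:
B(M) = -3*√(4 + M) (B(M) = -3*√(M + 4) = -3*√(4 + M))
Y(Q) = -4/9 (Y(Q) = -(Q - ((Q - 3) - 1))/9 = -(Q - ((-3 + Q) - 1))/9 = -(Q - (-4 + Q))/9 = -(Q + (4 - Q))/9 = -⅑*4 = -4/9)
z(j) = -6 - √j/9 (z(j) = -6 + (-4*√j/9)/4 = -6 - √j/9)
(-71 + z(√(2 + 1)))*47 = (-71 + (-6 - (2 + 1)^(¼)/9))*47 = (-71 + (-6 - 3^(¼)/9))*47 = (-77 - 3^(¼)/9)*47 = -3619 - 47*3^(¼)/9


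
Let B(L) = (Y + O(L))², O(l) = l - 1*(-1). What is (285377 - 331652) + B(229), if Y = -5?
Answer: 4350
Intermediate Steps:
O(l) = 1 + l (O(l) = l + 1 = 1 + l)
B(L) = (-4 + L)² (B(L) = (-5 + (1 + L))² = (-4 + L)²)
(285377 - 331652) + B(229) = (285377 - 331652) + (-4 + 229)² = -46275 + 225² = -46275 + 50625 = 4350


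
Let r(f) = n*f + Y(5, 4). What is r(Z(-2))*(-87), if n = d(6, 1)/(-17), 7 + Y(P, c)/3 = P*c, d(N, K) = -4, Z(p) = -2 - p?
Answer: -3393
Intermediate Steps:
Y(P, c) = -21 + 3*P*c (Y(P, c) = -21 + 3*(P*c) = -21 + 3*P*c)
n = 4/17 (n = -4/(-17) = -4*(-1/17) = 4/17 ≈ 0.23529)
r(f) = 39 + 4*f/17 (r(f) = 4*f/17 + (-21 + 3*5*4) = 4*f/17 + (-21 + 60) = 4*f/17 + 39 = 39 + 4*f/17)
r(Z(-2))*(-87) = (39 + 4*(-2 - 1*(-2))/17)*(-87) = (39 + 4*(-2 + 2)/17)*(-87) = (39 + (4/17)*0)*(-87) = (39 + 0)*(-87) = 39*(-87) = -3393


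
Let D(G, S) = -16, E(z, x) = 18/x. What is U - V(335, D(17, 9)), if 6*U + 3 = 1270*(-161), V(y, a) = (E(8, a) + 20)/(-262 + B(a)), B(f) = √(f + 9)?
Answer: -28074492503/823812 + 151*I*√7/549208 ≈ -34079.0 + 0.00072743*I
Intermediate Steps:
B(f) = √(9 + f)
V(y, a) = (20 + 18/a)/(-262 + √(9 + a)) (V(y, a) = (18/a + 20)/(-262 + √(9 + a)) = (20 + 18/a)/(-262 + √(9 + a)))
U = -204473/6 (U = -½ + (1270*(-161))/6 = -½ + (⅙)*(-204470) = -½ - 102235/3 = -204473/6 ≈ -34079.)
U - V(335, D(17, 9)) = -204473/6 - 2*(9 + 10*(-16))/((-16)*(-262 + √(9 - 16))) = -204473/6 - 2*(-1)*(9 - 160)/(16*(-262 + √(-7))) = -204473/6 - 2*(-1)*(-151)/(16*(-262 + I*√7)) = -204473/6 - 151/(8*(-262 + I*√7))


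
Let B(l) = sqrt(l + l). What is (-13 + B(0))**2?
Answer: 169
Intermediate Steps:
B(l) = sqrt(2)*sqrt(l) (B(l) = sqrt(2*l) = sqrt(2)*sqrt(l))
(-13 + B(0))**2 = (-13 + sqrt(2)*sqrt(0))**2 = (-13 + sqrt(2)*0)**2 = (-13 + 0)**2 = (-13)**2 = 169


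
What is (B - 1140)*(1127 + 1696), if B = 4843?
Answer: 10453569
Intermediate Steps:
(B - 1140)*(1127 + 1696) = (4843 - 1140)*(1127 + 1696) = 3703*2823 = 10453569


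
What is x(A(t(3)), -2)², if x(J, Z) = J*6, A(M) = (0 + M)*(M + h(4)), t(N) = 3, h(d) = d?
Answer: 15876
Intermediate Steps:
A(M) = M*(4 + M) (A(M) = (0 + M)*(M + 4) = M*(4 + M))
x(J, Z) = 6*J
x(A(t(3)), -2)² = (6*(3*(4 + 3)))² = (6*(3*7))² = (6*21)² = 126² = 15876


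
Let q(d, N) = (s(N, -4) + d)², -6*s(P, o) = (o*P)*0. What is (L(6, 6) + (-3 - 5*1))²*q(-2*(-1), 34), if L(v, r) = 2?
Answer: 144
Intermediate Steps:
s(P, o) = 0 (s(P, o) = -o*P*0/6 = -P*o*0/6 = -⅙*0 = 0)
q(d, N) = d² (q(d, N) = (0 + d)² = d²)
(L(6, 6) + (-3 - 5*1))²*q(-2*(-1), 34) = (2 + (-3 - 5*1))²*(-2*(-1))² = (2 + (-3 - 5))²*2² = (2 - 8)²*4 = (-6)²*4 = 36*4 = 144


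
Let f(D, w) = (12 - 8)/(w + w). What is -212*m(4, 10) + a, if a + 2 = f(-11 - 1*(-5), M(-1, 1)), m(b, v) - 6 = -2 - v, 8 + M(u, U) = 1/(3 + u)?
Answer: 19046/15 ≈ 1269.7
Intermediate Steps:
M(u, U) = -8 + 1/(3 + u)
m(b, v) = 4 - v (m(b, v) = 6 + (-2 - v) = 4 - v)
f(D, w) = 2/w (f(D, w) = 4/((2*w)) = 4*(1/(2*w)) = 2/w)
a = -34/15 (a = -2 + 2/(((-23 - 8*(-1))/(3 - 1))) = -2 + 2/(((-23 + 8)/2)) = -2 + 2/(((1/2)*(-15))) = -2 + 2/(-15/2) = -2 + 2*(-2/15) = -2 - 4/15 = -34/15 ≈ -2.2667)
-212*m(4, 10) + a = -212*(4 - 1*10) - 34/15 = -212*(4 - 10) - 34/15 = -212*(-6) - 34/15 = 1272 - 34/15 = 19046/15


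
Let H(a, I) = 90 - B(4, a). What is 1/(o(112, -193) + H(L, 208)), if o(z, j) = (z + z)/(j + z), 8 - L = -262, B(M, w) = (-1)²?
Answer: 81/6985 ≈ 0.011596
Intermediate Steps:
B(M, w) = 1
L = 270 (L = 8 - 1*(-262) = 8 + 262 = 270)
o(z, j) = 2*z/(j + z) (o(z, j) = (2*z)/(j + z) = 2*z/(j + z))
H(a, I) = 89 (H(a, I) = 90 - 1*1 = 90 - 1 = 89)
1/(o(112, -193) + H(L, 208)) = 1/(2*112/(-193 + 112) + 89) = 1/(2*112/(-81) + 89) = 1/(2*112*(-1/81) + 89) = 1/(-224/81 + 89) = 1/(6985/81) = 81/6985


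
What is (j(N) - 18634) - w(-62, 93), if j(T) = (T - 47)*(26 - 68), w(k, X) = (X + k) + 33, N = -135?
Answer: -11054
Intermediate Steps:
w(k, X) = 33 + X + k
j(T) = 1974 - 42*T (j(T) = (-47 + T)*(-42) = 1974 - 42*T)
(j(N) - 18634) - w(-62, 93) = ((1974 - 42*(-135)) - 18634) - (33 + 93 - 62) = ((1974 + 5670) - 18634) - 1*64 = (7644 - 18634) - 64 = -10990 - 64 = -11054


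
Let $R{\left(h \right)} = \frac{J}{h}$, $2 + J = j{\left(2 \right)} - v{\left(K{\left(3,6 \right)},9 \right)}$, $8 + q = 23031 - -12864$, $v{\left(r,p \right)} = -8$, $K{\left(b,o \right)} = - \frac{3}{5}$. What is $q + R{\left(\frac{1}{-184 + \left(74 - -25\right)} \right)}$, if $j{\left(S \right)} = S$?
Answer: $35207$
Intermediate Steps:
$K{\left(b,o \right)} = - \frac{3}{5}$ ($K{\left(b,o \right)} = \left(-3\right) \frac{1}{5} = - \frac{3}{5}$)
$q = 35887$ ($q = -8 + \left(23031 - -12864\right) = -8 + \left(23031 + 12864\right) = -8 + 35895 = 35887$)
$J = 8$ ($J = -2 + \left(2 - -8\right) = -2 + \left(2 + 8\right) = -2 + 10 = 8$)
$R{\left(h \right)} = \frac{8}{h}$
$q + R{\left(\frac{1}{-184 + \left(74 - -25\right)} \right)} = 35887 + \frac{8}{\frac{1}{-184 + \left(74 - -25\right)}} = 35887 + \frac{8}{\frac{1}{-184 + \left(74 + 25\right)}} = 35887 + \frac{8}{\frac{1}{-184 + 99}} = 35887 + \frac{8}{\frac{1}{-85}} = 35887 + \frac{8}{- \frac{1}{85}} = 35887 + 8 \left(-85\right) = 35887 - 680 = 35207$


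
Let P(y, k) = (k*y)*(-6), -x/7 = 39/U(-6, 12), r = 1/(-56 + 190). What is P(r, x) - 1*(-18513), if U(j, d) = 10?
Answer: 12404529/670 ≈ 18514.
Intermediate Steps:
r = 1/134 ≈ 0.0074627
x = -273/10 ≈ -27.300
P(y, k) = -6*k*y
P(r, x) - 1*(-18513) = -6*(-273/10)*1/134 - 1*(-18513) = 819/670 + 18513 = 12404529/670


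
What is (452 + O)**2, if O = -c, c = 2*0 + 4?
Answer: 200704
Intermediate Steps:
c = 4 (c = 0 + 4 = 4)
O = -4 (O = -1*4 = -4)
(452 + O)**2 = (452 - 4)**2 = 448**2 = 200704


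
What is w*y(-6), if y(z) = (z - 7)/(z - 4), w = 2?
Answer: 13/5 ≈ 2.6000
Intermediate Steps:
y(z) = (-7 + z)/(-4 + z)
w*y(-6) = 2*((-7 - 6)/(-4 - 6)) = 2*(-13/(-10)) = 2*(-⅒*(-13)) = 2*(13/10) = 13/5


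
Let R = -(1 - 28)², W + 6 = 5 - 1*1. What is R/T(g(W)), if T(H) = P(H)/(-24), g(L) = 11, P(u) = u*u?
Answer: 17496/121 ≈ 144.59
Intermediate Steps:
W = -2 (W = -6 + (5 - 1*1) = -6 + (5 - 1) = -6 + 4 = -2)
P(u) = u²
T(H) = -H²/24 (T(H) = H²/(-24) = H²*(-1/24) = -H²/24)
R = -729 (R = -1*(-27)² = -1*729 = -729)
R/T(g(W)) = -729/((-1/24*11²)) = -729/((-1/24*121)) = -729/(-121/24) = -729*(-24/121) = 17496/121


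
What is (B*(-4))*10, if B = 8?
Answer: -320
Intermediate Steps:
(B*(-4))*10 = (8*(-4))*10 = -32*10 = -320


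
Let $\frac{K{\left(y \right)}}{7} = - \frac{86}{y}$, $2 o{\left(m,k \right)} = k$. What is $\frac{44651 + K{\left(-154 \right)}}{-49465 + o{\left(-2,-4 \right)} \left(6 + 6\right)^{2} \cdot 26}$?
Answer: $- \frac{491204}{626483} \approx -0.78407$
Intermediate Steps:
$o{\left(m,k \right)} = \frac{k}{2}$
$K{\left(y \right)} = - \frac{602}{y}$ ($K{\left(y \right)} = 7 \left(- \frac{86}{y}\right) = - \frac{602}{y}$)
$\frac{44651 + K{\left(-154 \right)}}{-49465 + o{\left(-2,-4 \right)} \left(6 + 6\right)^{2} \cdot 26} = \frac{44651 - \frac{602}{-154}}{-49465 + \frac{1}{2} \left(-4\right) \left(6 + 6\right)^{2} \cdot 26} = \frac{44651 - - \frac{43}{11}}{-49465 + - 2 \cdot 12^{2} \cdot 26} = \frac{44651 + \frac{43}{11}}{-49465 + \left(-2\right) 144 \cdot 26} = \frac{491204}{11 \left(-49465 - 7488\right)} = \frac{491204}{11 \left(-56953\right)} = \frac{491204}{11} \left(- \frac{1}{56953}\right) = - \frac{491204}{626483}$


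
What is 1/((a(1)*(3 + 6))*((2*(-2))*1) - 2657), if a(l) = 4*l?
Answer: -1/2801 ≈ -0.00035702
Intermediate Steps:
1/((a(1)*(3 + 6))*((2*(-2))*1) - 2657) = 1/(((4*1)*(3 + 6))*((2*(-2))*1) - 2657) = 1/((4*9)*(-4*1) - 2657) = 1/(36*(-4) - 2657) = 1/(-144 - 2657) = 1/(-2801) = -1/2801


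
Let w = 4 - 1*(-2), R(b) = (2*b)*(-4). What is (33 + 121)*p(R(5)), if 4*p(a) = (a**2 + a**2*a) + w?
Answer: -2402169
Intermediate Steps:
R(b) = -8*b
w = 6 (w = 4 + 2 = 6)
p(a) = 3/2 + a**2/4 + a**3/4 (p(a) = ((a**2 + a**2*a) + 6)/4 = ((a**2 + a**3) + 6)/4 = (6 + a**2 + a**3)/4 = 3/2 + a**2/4 + a**3/4)
(33 + 121)*p(R(5)) = (33 + 121)*(3/2 + (-8*5)**2/4 + (-8*5)**3/4) = 154*(3/2 + (1/4)*(-40)**2 + (1/4)*(-40)**3) = 154*(3/2 + (1/4)*1600 + (1/4)*(-64000)) = 154*(3/2 + 400 - 16000) = 154*(-31197/2) = -2402169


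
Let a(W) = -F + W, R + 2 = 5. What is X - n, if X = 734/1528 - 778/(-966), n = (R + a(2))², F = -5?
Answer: -36426743/369012 ≈ -98.714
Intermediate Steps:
R = 3 (R = -2 + 5 = 3)
a(W) = 5 + W (a(W) = -1*(-5) + W = 5 + W)
n = 100 (n = (3 + (5 + 2))² = (3 + 7)² = 10² = 100)
X = 474457/369012 (X = 734*(1/1528) - 778*(-1/966) = 367/764 + 389/483 = 474457/369012 ≈ 1.2857)
X - n = 474457/369012 - 1*100 = 474457/369012 - 100 = -36426743/369012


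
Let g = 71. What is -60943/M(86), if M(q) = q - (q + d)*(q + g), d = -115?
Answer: -60943/4639 ≈ -13.137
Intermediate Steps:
M(q) = q - (-115 + q)*(71 + q) (M(q) = q - (q - 115)*(q + 71) = q - (-115 + q)*(71 + q))
-60943/M(86) = -60943/(8165 - 1*86² + 45*86) = -60943/(8165 - 1*7396 + 3870) = -60943/(8165 - 7396 + 3870) = -60943/4639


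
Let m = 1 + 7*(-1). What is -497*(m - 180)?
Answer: 92442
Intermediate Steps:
m = -6 (m = 1 - 7 = -6)
-497*(m - 180) = -497*(-6 - 180) = -497*(-186) = 92442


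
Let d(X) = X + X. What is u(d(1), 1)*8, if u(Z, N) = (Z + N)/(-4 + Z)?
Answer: -12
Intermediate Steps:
d(X) = 2*X
u(Z, N) = (N + Z)/(-4 + Z)
u(d(1), 1)*8 = ((1 + 2*1)/(-4 + 2*1))*8 = ((1 + 2)/(-4 + 2))*8 = (3/(-2))*8 = -½*3*8 = -3/2*8 = -12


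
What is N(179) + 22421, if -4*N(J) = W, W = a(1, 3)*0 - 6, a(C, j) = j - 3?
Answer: 44845/2 ≈ 22423.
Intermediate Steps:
a(C, j) = -3 + j
W = -6 (W = (-3 + 3)*0 - 6 = 0*0 - 6 = 0 - 6 = -6)
N(J) = 3/2 (N(J) = -1/4*(-6) = 3/2)
N(179) + 22421 = 3/2 + 22421 = 44845/2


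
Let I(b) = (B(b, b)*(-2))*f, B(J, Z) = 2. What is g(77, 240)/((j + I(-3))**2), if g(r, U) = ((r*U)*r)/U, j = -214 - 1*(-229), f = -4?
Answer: 5929/961 ≈ 6.1696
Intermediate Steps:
I(b) = 16 (I(b) = (2*(-2))*(-4) = -4*(-4) = 16)
j = 15 (j = -214 + 229 = 15)
g(r, U) = r**2 (g(r, U) = ((U*r)*r)/U = (U*r**2)/U = r**2)
g(77, 240)/((j + I(-3))**2) = 77**2/((15 + 16)**2) = 5929/(31**2) = 5929/961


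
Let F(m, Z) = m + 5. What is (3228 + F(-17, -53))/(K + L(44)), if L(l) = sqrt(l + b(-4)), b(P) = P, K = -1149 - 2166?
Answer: -2132208/2197837 - 6432*sqrt(10)/10989185 ≈ -0.97199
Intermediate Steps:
F(m, Z) = 5 + m
K = -3315
L(l) = sqrt(-4 + l) (L(l) = sqrt(l - 4) = sqrt(-4 + l))
(3228 + F(-17, -53))/(K + L(44)) = (3228 + (5 - 17))/(-3315 + sqrt(-4 + 44)) = (3228 - 12)/(-3315 + sqrt(40)) = 3216/(-3315 + 2*sqrt(10))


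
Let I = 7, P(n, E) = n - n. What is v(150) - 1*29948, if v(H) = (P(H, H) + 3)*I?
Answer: -29927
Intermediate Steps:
P(n, E) = 0
v(H) = 21 (v(H) = (0 + 3)*7 = 3*7 = 21)
v(150) - 1*29948 = 21 - 1*29948 = 21 - 29948 = -29927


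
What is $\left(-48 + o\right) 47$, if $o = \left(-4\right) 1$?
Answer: $-2444$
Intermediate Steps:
$o = -4$
$\left(-48 + o\right) 47 = \left(-48 - 4\right) 47 = \left(-52\right) 47 = -2444$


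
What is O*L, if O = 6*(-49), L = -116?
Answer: 34104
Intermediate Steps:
O = -294
O*L = -294*(-116) = 34104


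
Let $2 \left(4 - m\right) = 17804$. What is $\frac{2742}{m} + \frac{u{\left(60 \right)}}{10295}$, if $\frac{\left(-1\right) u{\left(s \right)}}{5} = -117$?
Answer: $- \frac{767452}{3053497} \approx -0.25134$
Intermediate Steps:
$m = -8898$ ($m = 4 - 8902 = -8898$)
$u{\left(s \right)} = 585$ ($u{\left(s \right)} = \left(-5\right) \left(-117\right) = 585$)
$\frac{2742}{m} + \frac{u{\left(60 \right)}}{10295} = \frac{2742}{-8898} + \frac{585}{10295} = 2742 \left(- \frac{1}{8898}\right) + 585 \cdot \frac{1}{10295} = - \frac{457}{1483} + \frac{117}{2059} = - \frac{767452}{3053497}$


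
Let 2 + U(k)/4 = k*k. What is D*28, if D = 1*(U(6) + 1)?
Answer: 3836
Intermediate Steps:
U(k) = -8 + 4*k² (U(k) = -8 + 4*(k*k) = -8 + 4*k²)
D = 137 (D = 1*((-8 + 4*6²) + 1) = 1*((-8 + 4*36) + 1) = 1*((-8 + 144) + 1) = 1*(136 + 1) = 1*137 = 137)
D*28 = 137*28 = 3836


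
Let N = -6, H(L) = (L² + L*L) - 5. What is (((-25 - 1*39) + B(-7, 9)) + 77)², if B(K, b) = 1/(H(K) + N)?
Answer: 1281424/7569 ≈ 169.30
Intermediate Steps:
H(L) = -5 + 2*L² (H(L) = (L² + L²) - 5 = 2*L² - 5 = -5 + 2*L²)
B(K, b) = 1/(-11 + 2*K²) (B(K, b) = 1/((-5 + 2*K²) - 6) = 1/(-11 + 2*K²))
(((-25 - 1*39) + B(-7, 9)) + 77)² = (((-25 - 1*39) + 1/(-11 + 2*(-7)²)) + 77)² = (((-25 - 39) + 1/(-11 + 2*49)) + 77)² = ((-64 + 1/(-11 + 98)) + 77)² = ((-64 + 1/87) + 77)² = (-5567/87 + 77)² = (1132/87)² = 1281424/7569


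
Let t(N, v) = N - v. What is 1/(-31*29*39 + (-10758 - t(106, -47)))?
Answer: -1/45972 ≈ -2.1752e-5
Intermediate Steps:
1/(-31*29*39 + (-10758 - t(106, -47))) = 1/(-31*29*39 + (-10758 - (106 - 1*(-47)))) = 1/(-899*39 + (-10758 - (106 + 47))) = 1/(-35061 + (-10758 - 1*153)) = 1/(-35061 + (-10758 - 153)) = 1/(-35061 - 10911) = 1/(-45972) = -1/45972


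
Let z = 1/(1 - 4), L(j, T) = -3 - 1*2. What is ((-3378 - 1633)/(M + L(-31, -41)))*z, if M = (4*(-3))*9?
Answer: -5011/339 ≈ -14.782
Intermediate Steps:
L(j, T) = -5 (L(j, T) = -3 - 2 = -5)
z = -⅓ (z = 1/(-3) = -⅓ ≈ -0.33333)
M = -108 (M = -12*9 = -108)
((-3378 - 1633)/(M + L(-31, -41)))*z = ((-3378 - 1633)/(-108 - 5))*(-⅓) = -5011/(-113)*(-⅓) = -5011*(-1/113)*(-⅓) = (5011/113)*(-⅓) = -5011/339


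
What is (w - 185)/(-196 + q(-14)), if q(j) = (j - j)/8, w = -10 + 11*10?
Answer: 85/196 ≈ 0.43367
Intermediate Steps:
w = 100 (w = -10 + 110 = 100)
q(j) = 0 (q(j) = 0*(⅛) = 0)
(w - 185)/(-196 + q(-14)) = (100 - 185)/(-196 + 0) = -85/(-196) = -85*(-1/196) = 85/196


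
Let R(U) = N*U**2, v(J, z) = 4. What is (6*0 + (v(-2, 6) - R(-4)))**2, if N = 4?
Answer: 3600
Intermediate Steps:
R(U) = 4*U**2
(6*0 + (v(-2, 6) - R(-4)))**2 = (6*0 + (4 - 4*(-4)**2))**2 = (0 + (4 - 4*16))**2 = (0 + (4 - 1*64))**2 = (0 + (4 - 64))**2 = (0 - 60)**2 = (-60)**2 = 3600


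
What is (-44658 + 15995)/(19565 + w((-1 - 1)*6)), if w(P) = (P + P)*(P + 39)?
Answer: -28663/18917 ≈ -1.5152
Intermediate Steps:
w(P) = 2*P*(39 + P) (w(P) = (2*P)*(39 + P) = 2*P*(39 + P))
(-44658 + 15995)/(19565 + w((-1 - 1)*6)) = (-44658 + 15995)/(19565 + 2*((-1 - 1)*6)*(39 + (-1 - 1)*6)) = -28663/(19565 + 2*(-2*6)*(39 - 2*6)) = -28663/(19565 + 2*(-12)*(39 - 12)) = -28663/(19565 + 2*(-12)*27) = -28663/(19565 - 648) = -28663/18917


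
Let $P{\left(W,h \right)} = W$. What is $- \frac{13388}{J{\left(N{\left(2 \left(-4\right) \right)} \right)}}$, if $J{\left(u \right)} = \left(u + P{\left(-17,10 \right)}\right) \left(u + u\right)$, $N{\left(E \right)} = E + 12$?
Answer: $\frac{3347}{26} \approx 128.73$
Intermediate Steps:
$N{\left(E \right)} = 12 + E$
$J{\left(u \right)} = 2 u \left(-17 + u\right)$ ($J{\left(u \right)} = \left(u - 17\right) \left(u + u\right) = \left(-17 + u\right) 2 u = 2 u \left(-17 + u\right)$)
$- \frac{13388}{J{\left(N{\left(2 \left(-4\right) \right)} \right)}} = - \frac{13388}{2 \left(12 + 2 \left(-4\right)\right) \left(-17 + \left(12 + 2 \left(-4\right)\right)\right)} = - \frac{13388}{2 \left(12 - 8\right) \left(-17 + \left(12 - 8\right)\right)} = - \frac{13388}{2 \cdot 4 \left(-17 + 4\right)} = - \frac{13388}{2 \cdot 4 \left(-13\right)} = - \frac{13388}{-104} = \left(-13388\right) \left(- \frac{1}{104}\right) = \frac{3347}{26}$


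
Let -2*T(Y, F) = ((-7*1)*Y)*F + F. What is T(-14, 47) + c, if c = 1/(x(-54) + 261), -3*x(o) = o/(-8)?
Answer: -4815847/2070 ≈ -2326.5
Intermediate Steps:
x(o) = o/24 (x(o) = -o/(3*(-8)) = -o*(-1)/(3*8) = -(-1)*o/24 = o/24)
T(Y, F) = -F/2 + 7*F*Y/2 (T(Y, F) = -(((-7*1)*Y)*F + F)/2 = -((-7*Y)*F + F)/2 = -(-7*F*Y + F)/2 = -(F - 7*F*Y)/2 = -F/2 + 7*F*Y/2)
c = 4/1035 (c = 1/((1/24)*(-54) + 261) = 1/(-9/4 + 261) = 1/(1035/4) = 4/1035 ≈ 0.0038647)
T(-14, 47) + c = (½)*47*(-1 + 7*(-14)) + 4/1035 = (½)*47*(-1 - 98) + 4/1035 = (½)*47*(-99) + 4/1035 = -4653/2 + 4/1035 = -4815847/2070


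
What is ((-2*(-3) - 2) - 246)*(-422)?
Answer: 102124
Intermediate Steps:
((-2*(-3) - 2) - 246)*(-422) = ((6 - 2) - 246)*(-422) = (4 - 246)*(-422) = -242*(-422) = 102124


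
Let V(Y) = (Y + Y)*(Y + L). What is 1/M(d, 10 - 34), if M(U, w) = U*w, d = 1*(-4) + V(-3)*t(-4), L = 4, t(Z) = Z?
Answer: -1/480 ≈ -0.0020833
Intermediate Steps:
V(Y) = 2*Y*(4 + Y) (V(Y) = (Y + Y)*(Y + 4) = (2*Y)*(4 + Y) = 2*Y*(4 + Y))
d = 20 (d = 1*(-4) + (2*(-3)*(4 - 3))*(-4) = -4 + (2*(-3)*1)*(-4) = -4 - 6*(-4) = -4 + 24 = 20)
1/M(d, 10 - 34) = 1/(20*(10 - 34)) = 1/(20*(-24)) = 1/(-480) = -1/480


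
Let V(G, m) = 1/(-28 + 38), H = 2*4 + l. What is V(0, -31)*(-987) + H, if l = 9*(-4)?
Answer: -1267/10 ≈ -126.70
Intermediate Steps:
l = -36
H = -28 (H = 2*4 - 36 = 8 - 36 = -28)
V(G, m) = ⅒ (V(G, m) = 1/10 = ⅒)
V(0, -31)*(-987) + H = (⅒)*(-987) - 28 = -987/10 - 28 = -1267/10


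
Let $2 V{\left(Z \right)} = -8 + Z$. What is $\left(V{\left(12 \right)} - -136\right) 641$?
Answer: $88458$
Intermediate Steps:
$V{\left(Z \right)} = -4 + \frac{Z}{2}$ ($V{\left(Z \right)} = \frac{-8 + Z}{2} = -4 + \frac{Z}{2}$)
$\left(V{\left(12 \right)} - -136\right) 641 = \left(\left(-4 + \frac{1}{2} \cdot 12\right) - -136\right) 641 = \left(\left(-4 + 6\right) + 136\right) 641 = \left(2 + 136\right) 641 = 138 \cdot 641 = 88458$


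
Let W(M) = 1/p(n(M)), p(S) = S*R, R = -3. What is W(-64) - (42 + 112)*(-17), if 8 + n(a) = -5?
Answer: 102103/39 ≈ 2618.0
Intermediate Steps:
n(a) = -13 (n(a) = -8 - 5 = -13)
p(S) = -3*S (p(S) = S*(-3) = -3*S)
W(M) = 1/39 (W(M) = 1/(-3*(-13)) = 1/39)
W(-64) - (42 + 112)*(-17) = 1/39 - (42 + 112)*(-17) = 1/39 - 154*(-17) = 1/39 - 1*(-2618) = 1/39 + 2618 = 102103/39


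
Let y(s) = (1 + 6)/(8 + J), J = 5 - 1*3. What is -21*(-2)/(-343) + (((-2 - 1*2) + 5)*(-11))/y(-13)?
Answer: -776/49 ≈ -15.837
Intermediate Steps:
J = 2 (J = 5 - 3 = 2)
y(s) = 7/10 (y(s) = (1 + 6)/(8 + 2) = 7/10)
-21*(-2)/(-343) + (((-2 - 1*2) + 5)*(-11))/y(-13) = -21*(-2)/(-343) + (((-2 - 1*2) + 5)*(-11))/(7/10) = 42*(-1/343) + (((-2 - 2) + 5)*(-11))*(10/7) = -6/49 + ((-4 + 5)*(-11))*(10/7) = -6/49 + (1*(-11))*(10/7) = -6/49 - 11*10/7 = -6/49 - 110/7 = -776/49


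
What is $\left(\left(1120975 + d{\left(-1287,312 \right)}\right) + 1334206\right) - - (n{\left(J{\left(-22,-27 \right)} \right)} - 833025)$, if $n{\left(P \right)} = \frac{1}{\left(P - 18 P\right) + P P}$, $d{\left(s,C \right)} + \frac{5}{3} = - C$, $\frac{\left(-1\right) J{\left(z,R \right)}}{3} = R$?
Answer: $\frac{8407630657}{5184} \approx 1.6218 \cdot 10^{6}$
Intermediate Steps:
$J{\left(z,R \right)} = - 3 R$
$d{\left(s,C \right)} = - \frac{5}{3} - C$
$n{\left(P \right)} = \frac{1}{P^{2} - 17 P}$ ($n{\left(P \right)} = \frac{1}{- 17 P + P^{2}} = \frac{1}{P^{2} - 17 P}$)
$\left(\left(1120975 + d{\left(-1287,312 \right)}\right) + 1334206\right) - - (n{\left(J{\left(-22,-27 \right)} \right)} - 833025) = \left(\left(1120975 - \frac{941}{3}\right) + 1334206\right) - - (\frac{1}{\left(-3\right) \left(-27\right) \left(-17 - -81\right)} - 833025) = \left(\left(1120975 - \frac{941}{3}\right) + 1334206\right) - - (\frac{1}{81 \left(-17 + 81\right)} - 833025) = \left(\left(1120975 - \frac{941}{3}\right) + 1334206\right) - - (\frac{1}{81 \cdot 64} - 833025) = \left(\frac{3361984}{3} + 1334206\right) - - (\frac{1}{81} \cdot \frac{1}{64} - 833025) = \frac{7364602}{3} - - (\frac{1}{5184} - 833025) = \frac{7364602}{3} - \left(-1\right) \left(- \frac{4318401599}{5184}\right) = \frac{7364602}{3} - \frac{4318401599}{5184} = \frac{8407630657}{5184}$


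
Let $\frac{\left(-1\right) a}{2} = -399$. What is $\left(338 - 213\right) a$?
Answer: $99750$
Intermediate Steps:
$a = 798$ ($a = \left(-2\right) \left(-399\right) = 798$)
$\left(338 - 213\right) a = \left(338 - 213\right) 798 = 125 \cdot 798 = 99750$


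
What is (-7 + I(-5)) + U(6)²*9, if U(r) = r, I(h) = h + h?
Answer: 307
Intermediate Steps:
I(h) = 2*h
(-7 + I(-5)) + U(6)²*9 = (-7 + 2*(-5)) + 6²*9 = (-7 - 10) + 36*9 = -17 + 324 = 307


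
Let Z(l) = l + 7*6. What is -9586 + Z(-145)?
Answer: -9689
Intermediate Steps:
Z(l) = 42 + l (Z(l) = l + 42 = 42 + l)
-9586 + Z(-145) = -9586 + (42 - 145) = -9586 - 103 = -9689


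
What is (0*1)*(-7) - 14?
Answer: -14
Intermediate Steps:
(0*1)*(-7) - 14 = 0*(-7) - 14 = 0 - 14 = -14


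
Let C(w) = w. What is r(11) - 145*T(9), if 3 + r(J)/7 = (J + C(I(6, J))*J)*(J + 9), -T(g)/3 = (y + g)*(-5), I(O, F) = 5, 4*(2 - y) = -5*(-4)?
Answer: -3831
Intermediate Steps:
y = -3 (y = 2 - (-5)*(-4)/4 = 2 - 1/4*20 = 2 - 5 = -3)
T(g) = -45 + 15*g (T(g) = -3*(-3 + g)*(-5) = -3*(15 - 5*g) = -45 + 15*g)
r(J) = -21 + 42*J*(9 + J) (r(J) = -21 + 7*((J + 5*J)*(J + 9)) = -21 + 7*((6*J)*(9 + J)) = -21 + 7*(6*J*(9 + J)) = -21 + 42*J*(9 + J))
r(11) - 145*T(9) = (-21 + 42*11**2 + 378*11) - 145*(-45 + 15*9) = (-21 + 42*121 + 4158) - 145*(-45 + 135) = (-21 + 5082 + 4158) - 145*90 = 9219 - 13050 = -3831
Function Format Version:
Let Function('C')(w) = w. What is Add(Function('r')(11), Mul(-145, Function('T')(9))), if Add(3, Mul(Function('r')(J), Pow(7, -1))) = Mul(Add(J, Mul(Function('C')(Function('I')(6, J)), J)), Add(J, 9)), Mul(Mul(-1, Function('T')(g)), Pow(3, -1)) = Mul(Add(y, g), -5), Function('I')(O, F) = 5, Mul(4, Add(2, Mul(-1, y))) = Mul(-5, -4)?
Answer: -3831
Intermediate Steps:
y = -3 (y = Add(2, Mul(Rational(-1, 4), Mul(-5, -4))) = Add(2, Mul(Rational(-1, 4), 20)) = Add(2, -5) = -3)
Function('T')(g) = Add(-45, Mul(15, g)) (Function('T')(g) = Mul(-3, Mul(Add(-3, g), -5)) = Mul(-3, Add(15, Mul(-5, g))) = Add(-45, Mul(15, g)))
Function('r')(J) = Add(-21, Mul(42, J, Add(9, J))) (Function('r')(J) = Add(-21, Mul(7, Mul(Add(J, Mul(5, J)), Add(J, 9)))) = Add(-21, Mul(7, Mul(Mul(6, J), Add(9, J)))) = Add(-21, Mul(7, Mul(6, J, Add(9, J)))) = Add(-21, Mul(42, J, Add(9, J))))
Add(Function('r')(11), Mul(-145, Function('T')(9))) = Add(Add(-21, Mul(42, Pow(11, 2)), Mul(378, 11)), Mul(-145, Add(-45, Mul(15, 9)))) = Add(Add(-21, Mul(42, 121), 4158), Mul(-145, Add(-45, 135))) = Add(Add(-21, 5082, 4158), Mul(-145, 90)) = Add(9219, -13050) = -3831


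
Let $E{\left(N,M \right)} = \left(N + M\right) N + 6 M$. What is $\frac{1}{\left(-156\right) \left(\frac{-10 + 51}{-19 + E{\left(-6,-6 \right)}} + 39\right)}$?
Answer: $- \frac{17}{109824} \approx -0.00015479$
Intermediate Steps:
$E{\left(N,M \right)} = 6 M + N \left(M + N\right)$ ($E{\left(N,M \right)} = \left(M + N\right) N + 6 M = N \left(M + N\right) + 6 M = 6 M + N \left(M + N\right)$)
$\frac{1}{\left(-156\right) \left(\frac{-10 + 51}{-19 + E{\left(-6,-6 \right)}} + 39\right)} = \frac{1}{\left(-156\right) \left(\frac{-10 + 51}{-19 + \left(\left(-6\right)^{2} + 6 \left(-6\right) - -36\right)} + 39\right)} = \frac{1}{\left(-156\right) \left(\frac{41}{-19 + \left(36 - 36 + 36\right)} + 39\right)} = \frac{1}{\left(-156\right) \left(\frac{41}{-19 + 36} + 39\right)} = \frac{1}{\left(-156\right) \left(\frac{41}{17} + 39\right)} = \frac{1}{\left(-156\right) \frac{704}{17}} = \frac{1}{- \frac{109824}{17}} = - \frac{17}{109824}$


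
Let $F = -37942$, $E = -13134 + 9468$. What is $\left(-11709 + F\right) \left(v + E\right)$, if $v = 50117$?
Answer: $-2306338601$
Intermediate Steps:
$E = -3666$
$\left(-11709 + F\right) \left(v + E\right) = \left(-11709 - 37942\right) \left(50117 - 3666\right) = \left(-49651\right) 46451 = -2306338601$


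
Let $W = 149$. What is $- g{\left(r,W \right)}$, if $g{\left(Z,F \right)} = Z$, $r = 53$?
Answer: $-53$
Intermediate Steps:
$- g{\left(r,W \right)} = \left(-1\right) 53 = -53$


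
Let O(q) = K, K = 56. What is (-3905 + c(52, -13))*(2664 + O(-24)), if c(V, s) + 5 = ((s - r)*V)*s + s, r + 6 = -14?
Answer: -23541600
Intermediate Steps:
r = -20 (r = -6 - 14 = -20)
O(q) = 56
c(V, s) = -5 + s + V*s*(20 + s) (c(V, s) = -5 + (((s - 1*(-20))*V)*s + s) = -5 + (((s + 20)*V)*s + s) = -5 + (((20 + s)*V)*s + s) = -5 + ((V*(20 + s))*s + s) = -5 + (V*s*(20 + s) + s) = -5 + (s + V*s*(20 + s)) = -5 + s + V*s*(20 + s))
(-3905 + c(52, -13))*(2664 + O(-24)) = (-3905 + (-5 - 13 + 52*(-13)² + 20*52*(-13)))*(2664 + 56) = (-3905 + (-5 - 13 + 52*169 - 13520))*2720 = (-3905 + (-5 - 13 + 8788 - 13520))*2720 = (-3905 - 4750)*2720 = -8655*2720 = -23541600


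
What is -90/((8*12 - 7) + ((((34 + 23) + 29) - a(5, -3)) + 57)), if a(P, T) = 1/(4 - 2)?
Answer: -180/463 ≈ -0.38877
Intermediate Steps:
a(P, T) = ½ (a(P, T) = 1/2 = ½)
-90/((8*12 - 7) + ((((34 + 23) + 29) - a(5, -3)) + 57)) = -90/((8*12 - 7) + ((((34 + 23) + 29) - 1*½) + 57)) = -90/((96 - 7) + (((57 + 29) - ½) + 57)) = -90/(89 + ((86 - ½) + 57)) = -90/(89 + (171/2 + 57)) = -90/(89 + 285/2) = -90/463/2 = -90*2/463 = -180/463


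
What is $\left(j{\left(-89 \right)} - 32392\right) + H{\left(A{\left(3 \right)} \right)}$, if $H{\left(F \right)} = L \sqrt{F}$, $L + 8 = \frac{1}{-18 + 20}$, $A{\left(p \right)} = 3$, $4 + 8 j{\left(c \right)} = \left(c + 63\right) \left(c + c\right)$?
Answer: $-31814 - \frac{15 \sqrt{3}}{2} \approx -31827.0$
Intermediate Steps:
$j{\left(c \right)} = - \frac{1}{2} + \frac{c \left(63 + c\right)}{4}$ ($j{\left(c \right)} = - \frac{1}{2} + \frac{\left(c + 63\right) \left(c + c\right)}{8} = - \frac{1}{2} + \frac{\left(63 + c\right) 2 c}{8} = - \frac{1}{2} + \frac{2 c \left(63 + c\right)}{8} = - \frac{1}{2} + \frac{c \left(63 + c\right)}{4}$)
$L = - \frac{15}{2}$ ($L = -8 + \frac{1}{-18 + 20} = -8 + \frac{1}{2} = - \frac{15}{2} \approx -7.5$)
$H{\left(F \right)} = - \frac{15 \sqrt{F}}{2}$
$\left(j{\left(-89 \right)} - 32392\right) + H{\left(A{\left(3 \right)} \right)} = \left(\left(- \frac{1}{2} + \frac{\left(-89\right)^{2}}{4} + \frac{63}{4} \left(-89\right)\right) - 32392\right) - \frac{15 \sqrt{3}}{2} = \left(\left(- \frac{1}{2} + \frac{1}{4} \cdot 7921 - \frac{5607}{4}\right) - 32392\right) - \frac{15 \sqrt{3}}{2} = \left(\left(- \frac{1}{2} + \frac{7921}{4} - \frac{5607}{4}\right) - 32392\right) - \frac{15 \sqrt{3}}{2} = \left(578 - 32392\right) - \frac{15 \sqrt{3}}{2} = -31814 - \frac{15 \sqrt{3}}{2}$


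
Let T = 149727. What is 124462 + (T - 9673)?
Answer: 264516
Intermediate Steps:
124462 + (T - 9673) = 124462 + (149727 - 9673) = 124462 + 140054 = 264516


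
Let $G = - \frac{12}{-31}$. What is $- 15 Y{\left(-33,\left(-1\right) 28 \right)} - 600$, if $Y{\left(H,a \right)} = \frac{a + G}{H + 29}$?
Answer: $- \frac{21810}{31} \approx -703.55$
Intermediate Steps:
$G = \frac{12}{31}$ ($G = \left(-12\right) \left(- \frac{1}{31}\right) = \frac{12}{31} \approx 0.3871$)
$Y{\left(H,a \right)} = \frac{\frac{12}{31} + a}{29 + H}$ ($Y{\left(H,a \right)} = \frac{a + \frac{12}{31}}{H + 29} = \frac{\frac{12}{31} + a}{29 + H}$)
$- 15 Y{\left(-33,\left(-1\right) 28 \right)} - 600 = - 15 \frac{\frac{12}{31} - 28}{29 - 33} - 600 = - 15 \frac{\frac{12}{31} - 28}{-4} - 600 = - 15 \left(\left(- \frac{1}{4}\right) \left(- \frac{856}{31}\right)\right) - 600 = \left(-15\right) \frac{214}{31} - 600 = - \frac{3210}{31} - 600 = - \frac{21810}{31}$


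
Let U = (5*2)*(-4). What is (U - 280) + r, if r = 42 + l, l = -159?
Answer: -437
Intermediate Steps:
r = -117 (r = 42 - 159 = -117)
U = -40 (U = 10*(-4) = -40)
(U - 280) + r = (-40 - 280) - 117 = -320 - 117 = -437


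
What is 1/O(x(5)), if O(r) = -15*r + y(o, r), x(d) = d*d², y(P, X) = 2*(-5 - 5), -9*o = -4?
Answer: -1/1895 ≈ -0.00052770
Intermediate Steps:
o = 4/9 (o = -⅑*(-4) = 4/9 ≈ 0.44444)
y(P, X) = -20 (y(P, X) = 2*(-10) = -20)
x(d) = d³
O(r) = -20 - 15*r (O(r) = -15*r - 20 = -20 - 15*r)
1/O(x(5)) = 1/(-20 - 15*5³) = 1/(-20 - 15*125) = 1/(-20 - 1875) = 1/(-1895) = -1/1895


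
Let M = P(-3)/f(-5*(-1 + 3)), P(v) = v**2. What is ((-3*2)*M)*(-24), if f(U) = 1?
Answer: 1296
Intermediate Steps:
M = 9 (M = (-3)**2/1 = 9*1 = 9)
((-3*2)*M)*(-24) = (-3*2*9)*(-24) = -6*9*(-24) = -54*(-24) = 1296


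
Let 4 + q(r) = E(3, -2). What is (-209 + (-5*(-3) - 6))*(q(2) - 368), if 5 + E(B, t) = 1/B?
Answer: 226000/3 ≈ 75333.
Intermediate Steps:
E(B, t) = -5 + 1/B
q(r) = -26/3 (q(r) = -4 + (-5 + 1/3) = -4 - 14/3 = -26/3)
(-209 + (-5*(-3) - 6))*(q(2) - 368) = (-209 + (-5*(-3) - 6))*(-26/3 - 368) = (-209 + (15 - 6))*(-1130/3) = (-209 + 9)*(-1130/3) = -200*(-1130/3) = 226000/3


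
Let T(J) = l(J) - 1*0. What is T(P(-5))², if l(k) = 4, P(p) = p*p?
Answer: 16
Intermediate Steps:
P(p) = p²
T(J) = 4 (T(J) = 4 - 1*0 = 4 + 0 = 4)
T(P(-5))² = 4² = 16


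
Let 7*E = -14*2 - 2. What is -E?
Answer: 30/7 ≈ 4.2857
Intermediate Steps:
E = -30/7 (E = (-14*2 - 2)/7 = (-28 - 2)/7 = (⅐)*(-30) = -30/7 ≈ -4.2857)
-E = -1*(-30/7) = 30/7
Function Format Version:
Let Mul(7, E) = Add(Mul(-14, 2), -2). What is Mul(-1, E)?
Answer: Rational(30, 7) ≈ 4.2857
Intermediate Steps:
E = Rational(-30, 7) (E = Mul(Rational(1, 7), Add(Mul(-14, 2), -2)) = Mul(Rational(1, 7), Add(-28, -2)) = Mul(Rational(1, 7), -30) = Rational(-30, 7) ≈ -4.2857)
Mul(-1, E) = Mul(-1, Rational(-30, 7)) = Rational(30, 7)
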